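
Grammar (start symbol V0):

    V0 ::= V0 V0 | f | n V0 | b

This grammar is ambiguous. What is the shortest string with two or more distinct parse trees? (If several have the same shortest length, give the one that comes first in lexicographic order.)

b b b

length 1: no string has ≥2 trees
length 2: no string has ≥2 trees
length 3: b b b has 2 parse trees

Two derivations of b b b:
  V0 ⇒ V0 V0 ⇒ V0 V0 V0 ⇒ b V0 V0 ⇒ b b V0 ⇒ b b b
  V0 ⇒ V0 V0 ⇒ b V0 ⇒ b V0 V0 ⇒ b b V0 ⇒ b b b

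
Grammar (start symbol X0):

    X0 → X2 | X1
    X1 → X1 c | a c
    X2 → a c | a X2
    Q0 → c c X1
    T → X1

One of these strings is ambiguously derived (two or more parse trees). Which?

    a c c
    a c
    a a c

a c

a c c: 1 tree
a c: 2 trees
a a c: 1 tree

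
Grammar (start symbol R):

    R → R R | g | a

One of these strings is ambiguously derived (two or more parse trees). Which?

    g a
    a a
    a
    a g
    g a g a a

g a: 1 tree
a a: 1 tree
a: 1 tree
a g: 1 tree
g a g a a: 14 trees

g a g a a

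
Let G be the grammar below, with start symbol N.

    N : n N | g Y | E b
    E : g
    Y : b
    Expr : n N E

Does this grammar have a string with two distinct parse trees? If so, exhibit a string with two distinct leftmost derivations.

Witness: g b

Derivation 1: N ⇒ g Y ⇒ g b
Derivation 2: N ⇒ E b ⇒ g b

Two distinct leftmost derivations for the same string.

Ambiguous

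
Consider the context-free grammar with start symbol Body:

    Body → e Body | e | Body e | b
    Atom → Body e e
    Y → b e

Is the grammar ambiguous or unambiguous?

Ambiguous

Witness: e e

Derivation 1: Body ⇒ e Body ⇒ e e
Derivation 2: Body ⇒ Body e ⇒ e e

Two distinct leftmost derivations for the same string.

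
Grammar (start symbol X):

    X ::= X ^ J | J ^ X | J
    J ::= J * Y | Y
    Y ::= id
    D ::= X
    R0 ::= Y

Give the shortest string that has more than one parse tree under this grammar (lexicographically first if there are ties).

length 1: no string has ≥2 trees
length 3: id ^ id has 2 parse trees

Two derivations of id ^ id:
  X ⇒ X ^ J ⇒ J ^ J ⇒ Y ^ J ⇒ id ^ J ⇒ id ^ Y ⇒ id ^ id
  X ⇒ J ^ X ⇒ Y ^ X ⇒ id ^ X ⇒ id ^ J ⇒ id ^ Y ⇒ id ^ id

id ^ id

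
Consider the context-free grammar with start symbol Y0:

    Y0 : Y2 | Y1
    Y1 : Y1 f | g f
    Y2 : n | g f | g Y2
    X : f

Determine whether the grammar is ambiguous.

Ambiguous

Witness: g f

Derivation 1: Y0 ⇒ Y2 ⇒ g f
Derivation 2: Y0 ⇒ Y1 ⇒ g f

Two distinct leftmost derivations for the same string.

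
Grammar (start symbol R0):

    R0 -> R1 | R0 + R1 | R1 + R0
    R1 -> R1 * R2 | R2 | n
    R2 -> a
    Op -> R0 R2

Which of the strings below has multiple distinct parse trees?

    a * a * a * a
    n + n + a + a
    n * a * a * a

n + n + a + a

a * a * a * a: 1 tree
n + n + a + a: 8 trees
n * a * a * a: 1 tree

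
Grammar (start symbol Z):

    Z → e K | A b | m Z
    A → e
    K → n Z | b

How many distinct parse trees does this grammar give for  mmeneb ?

2

Parse trees for mmeneb:
  [Z m [Z m [Z e [K n [Z e [K b]]]]]]
  [Z m [Z m [Z e [K n [Z [A e] b]]]]]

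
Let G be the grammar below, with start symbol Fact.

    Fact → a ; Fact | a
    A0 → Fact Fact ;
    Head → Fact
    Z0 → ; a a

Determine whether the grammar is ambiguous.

(A0, Head, Z0 are unreachable from Fact, so their rules don't affect L(Fact).) Right-recursive list with a separator: after each atom, whether the separator follows determines the rule. One parse per string.

Unambiguous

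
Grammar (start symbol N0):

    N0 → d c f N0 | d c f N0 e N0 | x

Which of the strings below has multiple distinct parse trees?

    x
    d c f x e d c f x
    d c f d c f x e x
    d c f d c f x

d c f d c f x e x

x: 1 tree
d c f x e d c f x: 1 tree
d c f d c f x e x: 2 trees
d c f d c f x: 1 tree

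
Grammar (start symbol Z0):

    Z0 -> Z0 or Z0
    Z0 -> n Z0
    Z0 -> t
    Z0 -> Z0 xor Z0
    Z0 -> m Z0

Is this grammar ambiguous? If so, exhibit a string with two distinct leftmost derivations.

Witness: m t or t

Derivation 1: Z0 ⇒ Z0 or Z0 ⇒ m Z0 or Z0 ⇒ m t or Z0 ⇒ m t or t
Derivation 2: Z0 ⇒ m Z0 ⇒ m Z0 or Z0 ⇒ m t or Z0 ⇒ m t or t

Two distinct leftmost derivations for the same string.

Ambiguous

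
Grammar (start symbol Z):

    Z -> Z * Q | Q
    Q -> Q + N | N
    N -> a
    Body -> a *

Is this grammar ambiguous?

Only Z, Q, N are reachable from Z; ignoring the rest: This is a standard precedence ladder (Z over Q over N), with each level left-recursive on its own operator ('*' at Z, '+' at Q). That structure is LR(1), hence unambiguous.

Unambiguous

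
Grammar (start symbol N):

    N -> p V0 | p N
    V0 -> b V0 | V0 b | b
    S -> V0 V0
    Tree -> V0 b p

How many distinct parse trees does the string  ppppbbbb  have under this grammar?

Parse trees for ppppbbbb:
  [N p [N p [N p [N p [V0 b [V0 b [V0 b [V0 b]]]]]]]]
  [N p [N p [N p [N p [V0 b [V0 b [V0 [V0 b] b]]]]]]]
  [N p [N p [N p [N p [V0 b [V0 [V0 b [V0 b]] b]]]]]]
  [N p [N p [N p [N p [V0 b [V0 [V0 [V0 b] b] b]]]]]]
  [N p [N p [N p [N p [V0 [V0 b [V0 b [V0 b]]] b]]]]]
  [N p [N p [N p [N p [V0 [V0 b [V0 [V0 b] b]] b]]]]]
  [N p [N p [N p [N p [V0 [V0 [V0 b [V0 b]] b] b]]]]]
  [N p [N p [N p [N p [V0 [V0 [V0 [V0 b] b] b] b]]]]]

8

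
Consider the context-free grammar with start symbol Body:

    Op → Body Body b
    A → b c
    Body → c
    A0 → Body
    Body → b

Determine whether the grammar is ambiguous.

(Op, A0, A are unreachable from Body, so their rules don't affect L(Body).) Each reachable nonterminal has at most one production per leading terminal, and all productions are right-linear; the derivation is determined token-by-token.

Unambiguous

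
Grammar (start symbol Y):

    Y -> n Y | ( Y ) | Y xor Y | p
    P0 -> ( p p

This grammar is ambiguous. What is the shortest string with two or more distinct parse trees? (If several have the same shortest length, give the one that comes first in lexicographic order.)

length 1: no string has ≥2 trees
length 2: no string has ≥2 trees
length 3: no string has ≥2 trees
length 4: n p xor p has 2 parse trees

Two derivations of n p xor p:
  Y ⇒ n Y ⇒ n Y xor Y ⇒ n p xor Y ⇒ n p xor p
  Y ⇒ Y xor Y ⇒ n Y xor Y ⇒ n p xor Y ⇒ n p xor p

n p xor p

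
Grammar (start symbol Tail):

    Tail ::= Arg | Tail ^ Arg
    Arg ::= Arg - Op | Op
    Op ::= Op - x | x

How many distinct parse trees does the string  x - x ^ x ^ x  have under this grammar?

2

Parse trees for x - x ^ x ^ x:
  [Tail [Tail [Tail [Arg [Arg [Op x]] - [Op x]]] ^ [Arg [Op x]]] ^ [Arg [Op x]]]
  [Tail [Tail [Tail [Arg [Op [Op x] - x]]] ^ [Arg [Op x]]] ^ [Arg [Op x]]]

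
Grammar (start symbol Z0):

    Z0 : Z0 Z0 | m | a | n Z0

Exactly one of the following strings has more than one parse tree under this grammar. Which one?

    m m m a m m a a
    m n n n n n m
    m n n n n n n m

m m m a m m a a: 429 trees
m n n n n n m: 1 tree
m n n n n n n m: 1 tree

m m m a m m a a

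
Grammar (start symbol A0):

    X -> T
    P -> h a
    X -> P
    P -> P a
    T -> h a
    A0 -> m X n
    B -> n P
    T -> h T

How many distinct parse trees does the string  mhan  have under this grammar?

2

Parse trees for mhan:
  [A0 m [X [T h a]] n]
  [A0 m [X [P h a]] n]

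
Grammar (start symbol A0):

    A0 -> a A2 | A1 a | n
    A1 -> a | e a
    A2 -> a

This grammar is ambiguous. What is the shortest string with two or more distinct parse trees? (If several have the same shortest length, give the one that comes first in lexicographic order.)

a a

length 1: no string has ≥2 trees
length 2: a a has 2 parse trees

Two derivations of a a:
  A0 ⇒ a A2 ⇒ a a
  A0 ⇒ A1 a ⇒ a a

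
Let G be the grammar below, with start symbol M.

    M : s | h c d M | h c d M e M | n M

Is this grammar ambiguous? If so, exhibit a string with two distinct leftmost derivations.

Witness: h c d h c d s e s

Derivation 1: M ⇒ h c d M ⇒ h c d h c d M e M ⇒ h c d h c d s e M ⇒ h c d h c d s e s
Derivation 2: M ⇒ h c d M e M ⇒ h c d h c d M e M ⇒ h c d h c d s e M ⇒ h c d h c d s e s

Two distinct leftmost derivations for the same string.

Ambiguous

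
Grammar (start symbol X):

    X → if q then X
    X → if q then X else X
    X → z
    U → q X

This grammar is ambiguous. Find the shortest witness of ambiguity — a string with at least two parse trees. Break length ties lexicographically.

if q then if q then z else z

length 1: no string has ≥2 trees
length 4: no string has ≥2 trees
length 6: no string has ≥2 trees
length 7: no string has ≥2 trees
length 9: if q then if q then z else z has 2 parse trees

Two derivations of if q then if q then z else z:
  X ⇒ if q then X ⇒ if q then if q then X else X ⇒ if q then if q then z else X ⇒ if q then if q then z else z
  X ⇒ if q then X else X ⇒ if q then if q then X else X ⇒ if q then if q then z else X ⇒ if q then if q then z else z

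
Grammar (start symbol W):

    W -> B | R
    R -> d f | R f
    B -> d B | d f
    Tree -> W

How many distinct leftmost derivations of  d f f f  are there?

1

Parse trees for d f f f:
  [W [R [R [R d f] f] f]]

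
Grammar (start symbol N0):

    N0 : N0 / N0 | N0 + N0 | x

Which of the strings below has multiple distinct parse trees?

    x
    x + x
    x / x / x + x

x / x / x + x

x: 1 tree
x + x: 1 tree
x / x / x + x: 5 trees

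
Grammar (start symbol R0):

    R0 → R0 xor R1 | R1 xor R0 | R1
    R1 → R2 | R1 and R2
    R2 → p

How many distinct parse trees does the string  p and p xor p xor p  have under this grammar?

4

Parse trees for p and p xor p xor p:
  [R0 [R0 [R0 [R1 [R1 [R2 p]] and [R2 p]]] xor [R1 [R2 p]]] xor [R1 [R2 p]]]
  [R0 [R0 [R1 [R1 [R2 p]] and [R2 p]] xor [R0 [R1 [R2 p]]]] xor [R1 [R2 p]]]
  [R0 [R1 [R1 [R2 p]] and [R2 p]] xor [R0 [R0 [R1 [R2 p]]] xor [R1 [R2 p]]]]
  [R0 [R1 [R1 [R2 p]] and [R2 p]] xor [R0 [R1 [R2 p]] xor [R0 [R1 [R2 p]]]]]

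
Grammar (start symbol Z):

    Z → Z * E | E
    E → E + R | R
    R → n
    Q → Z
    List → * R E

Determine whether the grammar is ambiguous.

Unambiguous

Only Z, E, R are reachable from Z; ignoring the rest: The grammar is stratified — Z handles '*' (left-recursive), E handles '+', R atoms. Each operator has a fixed associativity and precedence level, so every string has one parse.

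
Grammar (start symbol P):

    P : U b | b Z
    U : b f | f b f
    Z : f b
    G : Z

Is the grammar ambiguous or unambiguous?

Witness: b f b

Derivation 1: P ⇒ U b ⇒ b f b
Derivation 2: P ⇒ b Z ⇒ b f b

Two distinct leftmost derivations for the same string.

Ambiguous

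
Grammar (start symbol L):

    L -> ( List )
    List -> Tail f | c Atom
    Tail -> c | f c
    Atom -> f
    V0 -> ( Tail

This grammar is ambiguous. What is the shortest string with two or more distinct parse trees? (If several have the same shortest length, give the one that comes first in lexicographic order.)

length 4: ( c f ) has 2 parse trees

Two derivations of ( c f ):
  L ⇒ ( List ) ⇒ ( Tail f ) ⇒ ( c f )
  L ⇒ ( List ) ⇒ ( c Atom ) ⇒ ( c f )

( c f )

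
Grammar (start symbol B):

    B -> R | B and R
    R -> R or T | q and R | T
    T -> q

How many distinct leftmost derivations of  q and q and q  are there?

Parse trees for q and q and q:
  [B [R q and [R q and [R [T q]]]]]
  [B [B [R [T q]]] and [R q and [R [T q]]]]
  [B [B [R q and [R [T q]]]] and [R [T q]]]
  [B [B [B [R [T q]]] and [R [T q]]] and [R [T q]]]

4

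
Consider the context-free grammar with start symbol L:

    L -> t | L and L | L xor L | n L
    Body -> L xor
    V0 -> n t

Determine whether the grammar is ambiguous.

Ambiguous

Witness: n t and t

Derivation 1: L ⇒ L and L ⇒ n L and L ⇒ n t and L ⇒ n t and t
Derivation 2: L ⇒ n L ⇒ n L and L ⇒ n t and L ⇒ n t and t

Two distinct leftmost derivations for the same string.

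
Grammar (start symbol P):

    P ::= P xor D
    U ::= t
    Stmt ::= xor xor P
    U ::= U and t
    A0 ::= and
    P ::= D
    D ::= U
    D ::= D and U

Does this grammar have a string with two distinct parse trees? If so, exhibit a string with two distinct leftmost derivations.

Witness: t and t

Derivation 1: P ⇒ D ⇒ U ⇒ U and t ⇒ t and t
Derivation 2: P ⇒ D ⇒ D and U ⇒ U and U ⇒ t and U ⇒ t and t

Two distinct leftmost derivations for the same string.

Ambiguous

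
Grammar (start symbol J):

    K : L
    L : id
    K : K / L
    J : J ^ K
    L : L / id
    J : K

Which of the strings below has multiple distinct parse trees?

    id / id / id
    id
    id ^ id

id / id / id

id / id / id: 4 trees
id: 1 tree
id ^ id: 1 tree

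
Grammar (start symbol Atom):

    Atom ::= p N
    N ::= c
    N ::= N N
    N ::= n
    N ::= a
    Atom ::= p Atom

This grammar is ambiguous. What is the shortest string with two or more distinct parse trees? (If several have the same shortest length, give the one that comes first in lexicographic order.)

length 2: no string has ≥2 trees
length 3: no string has ≥2 trees
length 4: p a a a has 2 parse trees

Two derivations of p a a a:
  Atom ⇒ p N ⇒ p N N ⇒ p N N N ⇒ p a N N ⇒ p a a N ⇒ p a a a
  Atom ⇒ p N ⇒ p N N ⇒ p a N ⇒ p a N N ⇒ p a a N ⇒ p a a a

p a a a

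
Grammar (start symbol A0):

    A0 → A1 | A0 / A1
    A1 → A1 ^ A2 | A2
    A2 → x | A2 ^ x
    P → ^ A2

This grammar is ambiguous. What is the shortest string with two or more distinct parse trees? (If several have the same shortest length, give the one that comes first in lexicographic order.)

x ^ x

length 1: no string has ≥2 trees
length 3: x ^ x has 2 parse trees

Two derivations of x ^ x:
  A0 ⇒ A1 ⇒ A1 ^ A2 ⇒ A2 ^ A2 ⇒ x ^ A2 ⇒ x ^ x
  A0 ⇒ A1 ⇒ A2 ⇒ A2 ^ x ⇒ x ^ x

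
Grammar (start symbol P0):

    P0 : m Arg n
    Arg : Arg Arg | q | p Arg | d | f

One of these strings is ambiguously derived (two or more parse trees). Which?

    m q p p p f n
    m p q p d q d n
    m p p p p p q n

m q p p p f n: 1 tree
m p q p d q d n: 23 trees
m p p p p p q n: 1 tree

m p q p d q d n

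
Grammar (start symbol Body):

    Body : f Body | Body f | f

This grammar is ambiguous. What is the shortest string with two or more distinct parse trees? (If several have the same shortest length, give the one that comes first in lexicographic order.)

length 1: no string has ≥2 trees
length 2: f f has 2 parse trees

Two derivations of f f:
  Body ⇒ f Body ⇒ f f
  Body ⇒ Body f ⇒ f f

f f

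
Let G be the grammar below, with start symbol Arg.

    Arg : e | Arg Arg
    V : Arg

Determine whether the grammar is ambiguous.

Witness: e e e

Derivation 1: Arg ⇒ Arg Arg ⇒ e Arg ⇒ e Arg Arg ⇒ e e Arg ⇒ e e e
Derivation 2: Arg ⇒ Arg Arg ⇒ Arg Arg Arg ⇒ e Arg Arg ⇒ e e Arg ⇒ e e e

Two distinct leftmost derivations for the same string.

Ambiguous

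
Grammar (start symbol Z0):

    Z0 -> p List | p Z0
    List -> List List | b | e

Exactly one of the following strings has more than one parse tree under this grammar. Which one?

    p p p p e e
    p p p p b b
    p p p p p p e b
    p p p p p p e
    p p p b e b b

p p p b e b b

p p p p e e: 1 tree
p p p p b b: 1 tree
p p p p p p e b: 1 tree
p p p p p p e: 1 tree
p p p b e b b: 5 trees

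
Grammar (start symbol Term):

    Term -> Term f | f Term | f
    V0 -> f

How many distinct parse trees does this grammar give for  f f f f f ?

Parse trees for f f f f f (showing first 6 of 16):
  [Term [Term [Term [Term [Term f] f] f] f] f]
  [Term [Term [Term [Term f [Term f]] f] f] f]
  [Term [Term [Term f [Term [Term f] f]] f] f]
  [Term [Term [Term f [Term f [Term f]]] f] f]
  [Term [Term f [Term [Term [Term f] f] f]] f]
  [Term [Term f [Term [Term f [Term f]] f]] f]

16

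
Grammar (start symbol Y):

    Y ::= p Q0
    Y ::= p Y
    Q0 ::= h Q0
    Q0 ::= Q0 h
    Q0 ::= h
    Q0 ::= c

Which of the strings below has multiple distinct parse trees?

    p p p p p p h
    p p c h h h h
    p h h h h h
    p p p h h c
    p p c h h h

p h h h h h

p p p p p p h: 1 tree
p p c h h h h: 1 tree
p h h h h h: 16 trees
p p p h h c: 1 tree
p p c h h h: 1 tree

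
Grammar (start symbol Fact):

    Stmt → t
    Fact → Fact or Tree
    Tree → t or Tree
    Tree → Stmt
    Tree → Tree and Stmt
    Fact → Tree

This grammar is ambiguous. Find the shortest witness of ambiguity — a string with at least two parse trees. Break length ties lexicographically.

length 1: no string has ≥2 trees
length 3: t or t has 2 parse trees

Two derivations of t or t:
  Fact ⇒ Fact or Tree ⇒ Tree or Tree ⇒ Stmt or Tree ⇒ t or Tree ⇒ t or Stmt ⇒ t or t
  Fact ⇒ Tree ⇒ t or Tree ⇒ t or Stmt ⇒ t or t

t or t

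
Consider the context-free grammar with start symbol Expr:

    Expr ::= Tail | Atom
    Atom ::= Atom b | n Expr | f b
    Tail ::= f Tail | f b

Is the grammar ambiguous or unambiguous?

Witness: f b

Derivation 1: Expr ⇒ Tail ⇒ f b
Derivation 2: Expr ⇒ Atom ⇒ f b

Two distinct leftmost derivations for the same string.

Ambiguous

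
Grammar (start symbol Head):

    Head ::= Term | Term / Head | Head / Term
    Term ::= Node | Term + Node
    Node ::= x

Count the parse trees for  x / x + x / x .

Parse trees for x / x + x / x:
  [Head [Term [Node x]] / [Head [Term [Term [Node x]] + [Node x]] / [Head [Term [Node x]]]]]
  [Head [Term [Node x]] / [Head [Head [Term [Term [Node x]] + [Node x]]] / [Term [Node x]]]]
  [Head [Head [Term [Node x]] / [Head [Term [Term [Node x]] + [Node x]]]] / [Term [Node x]]]
  [Head [Head [Head [Term [Node x]]] / [Term [Term [Node x]] + [Node x]]] / [Term [Node x]]]

4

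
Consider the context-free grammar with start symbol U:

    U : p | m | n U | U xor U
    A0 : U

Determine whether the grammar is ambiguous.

Ambiguous

Witness: n m xor m

Derivation 1: U ⇒ n U ⇒ n U xor U ⇒ n m xor U ⇒ n m xor m
Derivation 2: U ⇒ U xor U ⇒ n U xor U ⇒ n m xor U ⇒ n m xor m

Two distinct leftmost derivations for the same string.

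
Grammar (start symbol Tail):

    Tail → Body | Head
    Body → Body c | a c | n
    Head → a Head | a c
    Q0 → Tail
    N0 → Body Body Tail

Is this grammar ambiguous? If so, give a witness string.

Witness: a c

Derivation 1: Tail ⇒ Body ⇒ a c
Derivation 2: Tail ⇒ Head ⇒ a c

Two distinct leftmost derivations for the same string.

Ambiguous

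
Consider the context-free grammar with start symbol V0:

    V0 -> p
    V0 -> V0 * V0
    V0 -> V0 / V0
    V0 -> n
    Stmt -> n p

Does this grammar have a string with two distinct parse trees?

Ambiguous

Witness: n * n * n

Derivation 1: V0 ⇒ V0 * V0 ⇒ V0 * V0 * V0 ⇒ n * V0 * V0 ⇒ n * n * V0 ⇒ n * n * n
Derivation 2: V0 ⇒ V0 * V0 ⇒ n * V0 ⇒ n * V0 * V0 ⇒ n * n * V0 ⇒ n * n * n

Two distinct leftmost derivations for the same string.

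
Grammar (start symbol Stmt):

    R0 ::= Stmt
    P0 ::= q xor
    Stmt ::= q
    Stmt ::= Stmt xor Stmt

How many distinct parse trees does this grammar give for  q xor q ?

1

Parse trees for q xor q:
  [Stmt [Stmt q] xor [Stmt q]]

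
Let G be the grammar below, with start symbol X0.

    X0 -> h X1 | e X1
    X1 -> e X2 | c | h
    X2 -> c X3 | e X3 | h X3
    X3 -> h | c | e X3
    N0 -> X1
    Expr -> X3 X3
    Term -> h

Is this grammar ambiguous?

Only X0, X1, X2, X3 are reachable from X0; ignoring the rest: Restricted to the reachable nonterminals, every rule has the form A → t or A → t B, and no two rules for the same A share a first terminal. The grammar encodes a DFA — one run per string.

Unambiguous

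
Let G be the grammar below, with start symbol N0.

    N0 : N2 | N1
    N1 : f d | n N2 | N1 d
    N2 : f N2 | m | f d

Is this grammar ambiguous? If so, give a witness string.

Witness: f d

Derivation 1: N0 ⇒ N2 ⇒ f d
Derivation 2: N0 ⇒ N1 ⇒ f d

Two distinct leftmost derivations for the same string.

Ambiguous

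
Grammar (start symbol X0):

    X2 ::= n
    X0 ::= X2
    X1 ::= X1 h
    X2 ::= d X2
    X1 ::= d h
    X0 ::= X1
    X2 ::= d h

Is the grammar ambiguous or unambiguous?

Ambiguous

Witness: d h

Derivation 1: X0 ⇒ X2 ⇒ d h
Derivation 2: X0 ⇒ X1 ⇒ d h

Two distinct leftmost derivations for the same string.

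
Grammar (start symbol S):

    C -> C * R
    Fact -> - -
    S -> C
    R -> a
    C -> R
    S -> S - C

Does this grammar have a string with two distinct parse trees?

Unambiguous

(Fact is unreachable from S, so its rules don't affect L(S).) This is a standard precedence ladder (S over C over R), with each level left-recursive on its own operator ('-' at S, '*' at C). That structure is LR(1), hence unambiguous.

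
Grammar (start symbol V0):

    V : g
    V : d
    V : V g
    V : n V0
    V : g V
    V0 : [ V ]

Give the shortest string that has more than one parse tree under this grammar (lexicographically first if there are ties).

length 3: no string has ≥2 trees
length 4: [ g g ] has 2 parse trees

Two derivations of [ g g ]:
  V0 ⇒ [ V ] ⇒ [ V g ] ⇒ [ g g ]
  V0 ⇒ [ V ] ⇒ [ g V ] ⇒ [ g g ]

[ g g ]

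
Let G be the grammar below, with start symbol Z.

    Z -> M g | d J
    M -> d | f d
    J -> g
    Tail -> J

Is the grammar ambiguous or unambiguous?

Ambiguous

Witness: d g

Derivation 1: Z ⇒ M g ⇒ d g
Derivation 2: Z ⇒ d J ⇒ d g

Two distinct leftmost derivations for the same string.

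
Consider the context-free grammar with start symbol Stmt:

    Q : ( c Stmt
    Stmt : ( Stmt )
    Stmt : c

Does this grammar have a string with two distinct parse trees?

Unambiguous

(Q is unreachable from Stmt, so its rules don't affect L(Stmt).) L(Stmt) is { openⁿ atom closeⁿ : n ≥ 0 }. The bracket depth fixes n, and the derivation is forced at every step.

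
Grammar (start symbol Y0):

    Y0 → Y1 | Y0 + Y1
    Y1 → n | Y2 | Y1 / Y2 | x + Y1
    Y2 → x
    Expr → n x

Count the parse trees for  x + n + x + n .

4

Parse trees for x + n + x + n:
  [Y0 [Y0 [Y1 x + [Y1 n]]] + [Y1 x + [Y1 n]]]
  [Y0 [Y0 [Y0 [Y1 [Y2 x]]] + [Y1 n]] + [Y1 x + [Y1 n]]]
  [Y0 [Y0 [Y0 [Y1 x + [Y1 n]]] + [Y1 [Y2 x]]] + [Y1 n]]
  [Y0 [Y0 [Y0 [Y0 [Y1 [Y2 x]]] + [Y1 n]] + [Y1 [Y2 x]]] + [Y1 n]]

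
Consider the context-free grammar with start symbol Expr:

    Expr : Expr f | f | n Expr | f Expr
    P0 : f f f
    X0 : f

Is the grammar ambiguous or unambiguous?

Ambiguous

Witness: f f

Derivation 1: Expr ⇒ Expr f ⇒ f f
Derivation 2: Expr ⇒ f Expr ⇒ f f

Two distinct leftmost derivations for the same string.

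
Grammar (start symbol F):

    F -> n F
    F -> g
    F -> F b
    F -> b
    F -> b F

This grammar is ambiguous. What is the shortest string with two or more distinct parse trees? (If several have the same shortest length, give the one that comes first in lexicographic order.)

b b

length 1: no string has ≥2 trees
length 2: b b has 2 parse trees

Two derivations of b b:
  F ⇒ F b ⇒ b b
  F ⇒ b F ⇒ b b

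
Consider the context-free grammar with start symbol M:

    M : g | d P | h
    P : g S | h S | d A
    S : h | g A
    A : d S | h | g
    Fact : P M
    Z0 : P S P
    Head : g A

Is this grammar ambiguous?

Only M, P, S, A are reachable from M; ignoring the rest: Each reachable nonterminal has at most one production per leading terminal, and all productions are right-linear; the derivation is determined token-by-token.

Unambiguous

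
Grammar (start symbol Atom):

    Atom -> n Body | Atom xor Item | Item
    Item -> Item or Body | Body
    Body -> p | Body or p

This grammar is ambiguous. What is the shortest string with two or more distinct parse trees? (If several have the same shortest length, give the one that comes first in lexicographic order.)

p or p

length 1: no string has ≥2 trees
length 2: no string has ≥2 trees
length 3: p or p has 2 parse trees

Two derivations of p or p:
  Atom ⇒ Item ⇒ Item or Body ⇒ Body or Body ⇒ p or Body ⇒ p or p
  Atom ⇒ Item ⇒ Body ⇒ Body or p ⇒ p or p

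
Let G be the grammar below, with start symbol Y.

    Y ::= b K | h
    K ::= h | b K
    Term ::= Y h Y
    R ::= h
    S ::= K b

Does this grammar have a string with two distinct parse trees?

Only Y, K are reachable from Y; ignoring the rest: Restricted to the reachable nonterminals, every rule has the form A → t or A → t B, and no two rules for the same A share a first terminal. The grammar encodes a DFA — one run per string.

Unambiguous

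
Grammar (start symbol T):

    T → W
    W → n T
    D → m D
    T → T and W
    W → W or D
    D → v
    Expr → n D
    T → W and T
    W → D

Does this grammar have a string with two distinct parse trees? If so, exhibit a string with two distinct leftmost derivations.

Witness: v and v

Derivation 1: T ⇒ T and W ⇒ W and W ⇒ D and W ⇒ v and W ⇒ v and D ⇒ v and v
Derivation 2: T ⇒ W and T ⇒ D and T ⇒ v and T ⇒ v and W ⇒ v and D ⇒ v and v

Two distinct leftmost derivations for the same string.

Ambiguous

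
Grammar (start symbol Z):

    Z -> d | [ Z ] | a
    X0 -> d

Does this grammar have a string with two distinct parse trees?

Unambiguous

Only Z is reachable from Z; ignoring the rest: L(Z) is { openⁿ atom closeⁿ : n ≥ 0 }. The bracket depth fixes n, and the derivation is forced at every step.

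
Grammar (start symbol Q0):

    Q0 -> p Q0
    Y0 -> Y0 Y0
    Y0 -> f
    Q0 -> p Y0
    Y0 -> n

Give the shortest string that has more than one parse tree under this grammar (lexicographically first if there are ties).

p f f f

length 2: no string has ≥2 trees
length 3: no string has ≥2 trees
length 4: p f f f has 2 parse trees

Two derivations of p f f f:
  Q0 ⇒ p Y0 ⇒ p Y0 Y0 ⇒ p Y0 Y0 Y0 ⇒ p f Y0 Y0 ⇒ p f f Y0 ⇒ p f f f
  Q0 ⇒ p Y0 ⇒ p Y0 Y0 ⇒ p f Y0 ⇒ p f Y0 Y0 ⇒ p f f Y0 ⇒ p f f f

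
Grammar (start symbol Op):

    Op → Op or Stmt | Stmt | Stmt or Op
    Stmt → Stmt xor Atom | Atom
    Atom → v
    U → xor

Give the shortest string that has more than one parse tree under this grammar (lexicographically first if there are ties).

length 1: no string has ≥2 trees
length 3: v or v has 2 parse trees

Two derivations of v or v:
  Op ⇒ Op or Stmt ⇒ Stmt or Stmt ⇒ Atom or Stmt ⇒ v or Stmt ⇒ v or Atom ⇒ v or v
  Op ⇒ Stmt or Op ⇒ Atom or Op ⇒ v or Op ⇒ v or Stmt ⇒ v or Atom ⇒ v or v

v or v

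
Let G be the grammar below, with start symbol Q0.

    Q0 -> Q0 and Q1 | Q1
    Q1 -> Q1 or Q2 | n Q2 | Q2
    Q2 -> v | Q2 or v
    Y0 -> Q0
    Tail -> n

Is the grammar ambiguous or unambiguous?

Witness: v or v

Derivation 1: Q0 ⇒ Q1 ⇒ Q1 or Q2 ⇒ Q2 or Q2 ⇒ v or Q2 ⇒ v or v
Derivation 2: Q0 ⇒ Q1 ⇒ Q2 ⇒ Q2 or v ⇒ v or v

Two distinct leftmost derivations for the same string.

Ambiguous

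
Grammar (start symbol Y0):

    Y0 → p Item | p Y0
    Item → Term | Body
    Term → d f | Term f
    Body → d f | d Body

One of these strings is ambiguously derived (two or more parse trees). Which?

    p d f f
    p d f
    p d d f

p d f f: 1 tree
p d f: 2 trees
p d d f: 1 tree

p d f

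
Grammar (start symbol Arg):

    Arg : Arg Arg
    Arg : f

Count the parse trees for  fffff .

14

Parse trees for fffff (showing first 6 of 14):
  [Arg [Arg f] [Arg [Arg f] [Arg [Arg f] [Arg [Arg f] [Arg f]]]]]
  [Arg [Arg f] [Arg [Arg f] [Arg [Arg [Arg f] [Arg f]] [Arg f]]]]
  [Arg [Arg f] [Arg [Arg [Arg f] [Arg f]] [Arg [Arg f] [Arg f]]]]
  [Arg [Arg f] [Arg [Arg [Arg f] [Arg [Arg f] [Arg f]]] [Arg f]]]
  [Arg [Arg f] [Arg [Arg [Arg [Arg f] [Arg f]] [Arg f]] [Arg f]]]
  [Arg [Arg [Arg f] [Arg f]] [Arg [Arg f] [Arg [Arg f] [Arg f]]]]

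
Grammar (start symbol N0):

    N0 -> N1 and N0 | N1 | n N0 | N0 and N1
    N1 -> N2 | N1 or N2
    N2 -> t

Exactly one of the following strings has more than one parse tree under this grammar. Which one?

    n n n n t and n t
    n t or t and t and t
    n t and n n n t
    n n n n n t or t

n t or t and t and t

n n n n t and n t: 1 tree
n t or t and t and t: 7 trees
n t and n n n t: 1 tree
n n n n n t or t: 1 tree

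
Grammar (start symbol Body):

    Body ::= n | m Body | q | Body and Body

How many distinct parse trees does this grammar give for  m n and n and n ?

Parse trees for m n and n and n:
  [Body m [Body [Body n] and [Body [Body n] and [Body n]]]]
  [Body m [Body [Body [Body n] and [Body n]] and [Body n]]]
  [Body [Body m [Body n]] and [Body [Body n] and [Body n]]]
  [Body [Body m [Body [Body n] and [Body n]]] and [Body n]]
  [Body [Body [Body m [Body n]] and [Body n]] and [Body n]]

5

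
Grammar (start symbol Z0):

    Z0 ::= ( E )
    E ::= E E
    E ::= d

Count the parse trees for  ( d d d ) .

2

Parse trees for ( d d d ):
  [Z0 ( [E [E d] [E [E d] [E d]]] )]
  [Z0 ( [E [E [E d] [E d]] [E d]] )]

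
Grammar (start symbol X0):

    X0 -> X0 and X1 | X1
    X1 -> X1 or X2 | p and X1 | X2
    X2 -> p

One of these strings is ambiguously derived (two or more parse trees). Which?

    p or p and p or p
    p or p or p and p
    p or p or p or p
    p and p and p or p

p or p and p or p: 1 tree
p or p or p and p: 1 tree
p or p or p or p: 1 tree
p and p and p or p: 7 trees

p and p and p or p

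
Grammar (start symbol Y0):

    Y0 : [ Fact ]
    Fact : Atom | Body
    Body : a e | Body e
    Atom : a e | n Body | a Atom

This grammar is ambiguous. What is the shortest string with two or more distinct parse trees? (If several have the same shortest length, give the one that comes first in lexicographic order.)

[ a e ]

length 4: [ a e ] has 2 parse trees

Two derivations of [ a e ]:
  Y0 ⇒ [ Fact ] ⇒ [ Atom ] ⇒ [ a e ]
  Y0 ⇒ [ Fact ] ⇒ [ Body ] ⇒ [ a e ]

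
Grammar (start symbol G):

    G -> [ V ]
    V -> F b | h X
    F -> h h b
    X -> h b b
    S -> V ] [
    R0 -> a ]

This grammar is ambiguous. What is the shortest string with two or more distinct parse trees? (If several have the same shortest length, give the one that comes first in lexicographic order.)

length 6: [ h h b b ] has 2 parse trees

Two derivations of [ h h b b ]:
  G ⇒ [ V ] ⇒ [ F b ] ⇒ [ h h b b ]
  G ⇒ [ V ] ⇒ [ h X ] ⇒ [ h h b b ]

[ h h b b ]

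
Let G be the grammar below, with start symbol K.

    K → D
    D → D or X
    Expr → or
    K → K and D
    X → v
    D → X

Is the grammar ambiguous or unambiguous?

(Expr is unreachable from K, so its rules don't affect L(K).) This is a standard precedence ladder (K over D over X), with each level left-recursive on its own operator ('and' at K, 'or' at D). That structure is LR(1), hence unambiguous.

Unambiguous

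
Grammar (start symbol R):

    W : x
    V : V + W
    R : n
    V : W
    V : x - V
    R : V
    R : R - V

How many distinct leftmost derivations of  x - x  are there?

Parse trees for x - x:
  [R [V x - [V [W x]]]]
  [R [R [V [W x]]] - [V [W x]]]

2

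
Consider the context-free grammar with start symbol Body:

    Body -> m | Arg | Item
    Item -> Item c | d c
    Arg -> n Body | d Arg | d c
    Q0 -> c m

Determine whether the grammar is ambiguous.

Witness: d c

Derivation 1: Body ⇒ Arg ⇒ d c
Derivation 2: Body ⇒ Item ⇒ d c

Two distinct leftmost derivations for the same string.

Ambiguous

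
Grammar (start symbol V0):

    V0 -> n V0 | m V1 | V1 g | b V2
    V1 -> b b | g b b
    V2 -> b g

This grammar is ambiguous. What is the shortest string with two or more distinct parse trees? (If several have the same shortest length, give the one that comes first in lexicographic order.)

b b g

length 3: b b g has 2 parse trees

Two derivations of b b g:
  V0 ⇒ V1 g ⇒ b b g
  V0 ⇒ b V2 ⇒ b b g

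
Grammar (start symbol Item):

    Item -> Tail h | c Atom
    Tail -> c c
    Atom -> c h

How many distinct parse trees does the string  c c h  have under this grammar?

Parse trees for c c h:
  [Item [Tail c c] h]
  [Item c [Atom c h]]

2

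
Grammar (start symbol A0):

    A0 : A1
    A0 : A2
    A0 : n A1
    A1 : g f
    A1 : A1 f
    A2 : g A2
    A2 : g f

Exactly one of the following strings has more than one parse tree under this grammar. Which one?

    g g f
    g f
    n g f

g g f: 1 tree
g f: 2 trees
n g f: 1 tree

g f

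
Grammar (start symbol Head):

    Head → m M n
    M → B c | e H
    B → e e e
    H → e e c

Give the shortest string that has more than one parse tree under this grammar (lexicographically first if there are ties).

length 6: m e e e c n has 2 parse trees

Two derivations of m e e e c n:
  Head ⇒ m M n ⇒ m B c n ⇒ m e e e c n
  Head ⇒ m M n ⇒ m e H n ⇒ m e e e c n

m e e e c n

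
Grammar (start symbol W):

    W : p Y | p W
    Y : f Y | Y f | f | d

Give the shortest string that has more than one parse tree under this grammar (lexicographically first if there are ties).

length 2: no string has ≥2 trees
length 3: p f f has 2 parse trees

Two derivations of p f f:
  W ⇒ p Y ⇒ p f Y ⇒ p f f
  W ⇒ p Y ⇒ p Y f ⇒ p f f

p f f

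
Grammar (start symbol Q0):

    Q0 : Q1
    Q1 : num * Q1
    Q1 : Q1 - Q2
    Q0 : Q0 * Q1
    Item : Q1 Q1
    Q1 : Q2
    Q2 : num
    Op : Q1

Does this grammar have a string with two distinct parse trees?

Witness: num * num

Derivation 1: Q0 ⇒ Q1 ⇒ num * Q1 ⇒ num * Q2 ⇒ num * num
Derivation 2: Q0 ⇒ Q0 * Q1 ⇒ Q1 * Q1 ⇒ Q2 * Q1 ⇒ num * Q1 ⇒ num * Q2 ⇒ num * num

Two distinct leftmost derivations for the same string.

Ambiguous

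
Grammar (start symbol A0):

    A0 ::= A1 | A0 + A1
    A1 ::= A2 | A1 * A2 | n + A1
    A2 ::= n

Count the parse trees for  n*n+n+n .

Parse trees for n*n+n+n:
  [A0 [A0 [A1 [A1 [A2 n]] * [A2 n]]] + [A1 n + [A1 [A2 n]]]]
  [A0 [A0 [A0 [A1 [A1 [A2 n]] * [A2 n]]] + [A1 [A2 n]]] + [A1 [A2 n]]]

2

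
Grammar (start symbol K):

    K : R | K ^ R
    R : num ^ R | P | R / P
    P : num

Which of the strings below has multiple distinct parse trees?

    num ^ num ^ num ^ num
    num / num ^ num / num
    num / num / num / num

num ^ num ^ num ^ num: 8 trees
num / num ^ num / num: 1 tree
num / num / num / num: 1 tree

num ^ num ^ num ^ num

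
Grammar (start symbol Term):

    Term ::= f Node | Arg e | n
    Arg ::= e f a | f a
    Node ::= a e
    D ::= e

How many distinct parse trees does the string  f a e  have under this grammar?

2

Parse trees for f a e:
  [Term f [Node a e]]
  [Term [Arg f a] e]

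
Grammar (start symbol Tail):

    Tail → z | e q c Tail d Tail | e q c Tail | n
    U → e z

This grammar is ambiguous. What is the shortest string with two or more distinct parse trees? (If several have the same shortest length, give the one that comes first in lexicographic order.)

length 1: no string has ≥2 trees
length 4: no string has ≥2 trees
length 6: no string has ≥2 trees
length 7: no string has ≥2 trees
length 9: e q c e q c n d n has 2 parse trees

Two derivations of e q c e q c n d n:
  Tail ⇒ e q c Tail d Tail ⇒ e q c e q c Tail d Tail ⇒ e q c e q c n d Tail ⇒ e q c e q c n d n
  Tail ⇒ e q c Tail ⇒ e q c e q c Tail d Tail ⇒ e q c e q c n d Tail ⇒ e q c e q c n d n

e q c e q c n d n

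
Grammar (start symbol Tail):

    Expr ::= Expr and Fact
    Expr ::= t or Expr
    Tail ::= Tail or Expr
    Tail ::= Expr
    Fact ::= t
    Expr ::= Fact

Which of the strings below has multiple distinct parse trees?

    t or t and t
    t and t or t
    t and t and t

t or t and t

t or t and t: 3 trees
t and t or t: 1 tree
t and t and t: 1 tree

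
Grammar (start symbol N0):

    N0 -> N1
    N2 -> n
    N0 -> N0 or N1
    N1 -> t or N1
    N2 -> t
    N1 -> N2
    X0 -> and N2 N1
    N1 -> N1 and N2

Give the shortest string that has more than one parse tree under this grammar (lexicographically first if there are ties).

length 1: no string has ≥2 trees
length 3: t or n has 2 parse trees

Two derivations of t or n:
  N0 ⇒ N1 ⇒ t or N1 ⇒ t or N2 ⇒ t or n
  N0 ⇒ N0 or N1 ⇒ N1 or N1 ⇒ N2 or N1 ⇒ t or N1 ⇒ t or N2 ⇒ t or n

t or n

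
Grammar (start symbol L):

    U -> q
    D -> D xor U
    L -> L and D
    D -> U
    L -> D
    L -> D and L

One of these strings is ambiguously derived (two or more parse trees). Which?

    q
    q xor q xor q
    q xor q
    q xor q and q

q: 1 tree
q xor q xor q: 1 tree
q xor q: 1 tree
q xor q and q: 2 trees

q xor q and q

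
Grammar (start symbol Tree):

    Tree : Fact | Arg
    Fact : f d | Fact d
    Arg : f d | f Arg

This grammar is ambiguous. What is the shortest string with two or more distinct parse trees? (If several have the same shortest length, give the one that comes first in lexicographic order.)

f d

length 2: f d has 2 parse trees

Two derivations of f d:
  Tree ⇒ Fact ⇒ f d
  Tree ⇒ Arg ⇒ f d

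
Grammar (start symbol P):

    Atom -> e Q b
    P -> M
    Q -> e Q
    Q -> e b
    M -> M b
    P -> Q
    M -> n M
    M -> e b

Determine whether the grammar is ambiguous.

Ambiguous

Witness: e b

Derivation 1: P ⇒ M ⇒ e b
Derivation 2: P ⇒ Q ⇒ e b

Two distinct leftmost derivations for the same string.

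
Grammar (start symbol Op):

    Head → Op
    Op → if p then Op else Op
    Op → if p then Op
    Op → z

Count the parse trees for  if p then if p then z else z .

2

Parse trees for if p then if p then z else z:
  [Op if p then [Op if p then [Op z]] else [Op z]]
  [Op if p then [Op if p then [Op z] else [Op z]]]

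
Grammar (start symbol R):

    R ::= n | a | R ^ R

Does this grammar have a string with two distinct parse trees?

Witness: a ^ a ^ a

Derivation 1: R ⇒ R ^ R ⇒ a ^ R ⇒ a ^ R ^ R ⇒ a ^ a ^ R ⇒ a ^ a ^ a
Derivation 2: R ⇒ R ^ R ⇒ R ^ R ^ R ⇒ a ^ R ^ R ⇒ a ^ a ^ R ⇒ a ^ a ^ a

Two distinct leftmost derivations for the same string.

Ambiguous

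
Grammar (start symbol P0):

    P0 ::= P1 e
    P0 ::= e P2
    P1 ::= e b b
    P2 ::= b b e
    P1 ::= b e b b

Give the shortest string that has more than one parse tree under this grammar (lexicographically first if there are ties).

length 4: e b b e has 2 parse trees

Two derivations of e b b e:
  P0 ⇒ P1 e ⇒ e b b e
  P0 ⇒ e P2 ⇒ e b b e

e b b e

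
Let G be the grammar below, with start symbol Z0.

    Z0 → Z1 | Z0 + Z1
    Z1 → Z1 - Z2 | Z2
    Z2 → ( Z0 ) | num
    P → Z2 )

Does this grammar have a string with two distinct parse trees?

(P is unreachable from Z0, so its rules don't affect L(Z0).) Z0 → Z0 + Z1 | Z1  ;  Z1 → Z1 - Z2 | Z2  — a left-associative chain with Z2 at the bottom. Each string factors uniquely by precedence.

Unambiguous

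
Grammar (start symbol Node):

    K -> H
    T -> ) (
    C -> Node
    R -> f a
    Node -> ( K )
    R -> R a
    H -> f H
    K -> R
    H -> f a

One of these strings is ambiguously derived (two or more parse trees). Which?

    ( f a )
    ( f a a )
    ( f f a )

( f a )

( f a ): 2 trees
( f a a ): 1 tree
( f f a ): 1 tree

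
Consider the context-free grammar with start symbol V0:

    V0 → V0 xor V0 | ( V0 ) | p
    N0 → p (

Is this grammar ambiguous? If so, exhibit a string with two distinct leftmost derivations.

Witness: p xor p xor p

Derivation 1: V0 ⇒ V0 xor V0 ⇒ V0 xor V0 xor V0 ⇒ p xor V0 xor V0 ⇒ p xor p xor V0 ⇒ p xor p xor p
Derivation 2: V0 ⇒ V0 xor V0 ⇒ p xor V0 ⇒ p xor V0 xor V0 ⇒ p xor p xor V0 ⇒ p xor p xor p

Two distinct leftmost derivations for the same string.

Ambiguous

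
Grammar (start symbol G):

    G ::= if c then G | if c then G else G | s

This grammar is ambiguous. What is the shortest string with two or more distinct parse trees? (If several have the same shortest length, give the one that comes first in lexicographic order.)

if c then if c then s else s

length 1: no string has ≥2 trees
length 4: no string has ≥2 trees
length 6: no string has ≥2 trees
length 7: no string has ≥2 trees
length 9: if c then if c then s else s has 2 parse trees

Two derivations of if c then if c then s else s:
  G ⇒ if c then G ⇒ if c then if c then G else G ⇒ if c then if c then s else G ⇒ if c then if c then s else s
  G ⇒ if c then G else G ⇒ if c then if c then G else G ⇒ if c then if c then s else G ⇒ if c then if c then s else s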